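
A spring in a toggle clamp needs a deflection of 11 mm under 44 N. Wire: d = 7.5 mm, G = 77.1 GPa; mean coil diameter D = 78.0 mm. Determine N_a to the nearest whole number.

Required rate k = F/δ = 44/11 = 4 N/mm
N_a = Gd⁴/(8D³k) = (77.1×10³ × 7.5⁴)/(8 × 78.0³ × 4)
    = 2.43949e+08 / 1.51857e+07 = 16.06 → 16 coils

16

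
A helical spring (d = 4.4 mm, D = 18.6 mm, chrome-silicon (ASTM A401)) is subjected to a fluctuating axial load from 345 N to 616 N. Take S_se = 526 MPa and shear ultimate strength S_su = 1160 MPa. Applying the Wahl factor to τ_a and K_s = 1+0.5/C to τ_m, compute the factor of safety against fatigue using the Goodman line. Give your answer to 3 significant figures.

2.20

C = D/d = 18.6/4.4 = 4.2273; K_W = (4C−1)/(4C−4)+0.615/C = 1.3779; K_s = 1+0.5/C = 1.1183
F_a = (F_max−F_min)/2 = 135.5 N; F_m = (F_max+F_min)/2 = 480.5 N
τ_a = K_W·8F_aD/(πd³) = 1.3779 × 75.342 = 103.81 MPa
τ_m = K_s·8F_mD/(πd³) = 1.1183 × 267.17 = 298.77 MPa
Goodman: 1/n_f = τ_a/S_se + τ_m/S_su = 103.81/526 + 298.77/1160 = 0.19736 + 0.25756 = 0.45492
n_f = 1/0.45492 = 2.198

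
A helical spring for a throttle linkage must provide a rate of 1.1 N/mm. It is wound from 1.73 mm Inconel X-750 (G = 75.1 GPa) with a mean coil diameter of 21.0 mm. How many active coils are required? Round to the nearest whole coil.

8

N_a = Gd⁴/(8D³k) = (75.1×10³ × 1.73⁴)/(8 × 21.0³ × 1.1)
    = 672705 / 81496.8 = 8.254 → 8 coils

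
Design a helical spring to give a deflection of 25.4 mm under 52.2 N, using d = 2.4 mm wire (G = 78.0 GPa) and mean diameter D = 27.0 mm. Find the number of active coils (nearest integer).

Required rate k = F/δ = 52.2/25.4 = 2.0551 N/mm
N_a = Gd⁴/(8D³k) = (78.0×10³ × 2.4⁴)/(8 × 27.0³ × 2.0551)
    = 2.58785e+06 / 323607 = 7.997 → 8 coils

8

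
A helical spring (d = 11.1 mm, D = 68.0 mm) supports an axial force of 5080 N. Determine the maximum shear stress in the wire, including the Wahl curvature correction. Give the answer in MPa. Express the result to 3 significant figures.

802 MPa

Spring index C = D/d = 68.0/11.1 = 6.1261
K_W = (4C−1)/(4C−4) + 0.615/C = 23.505/20.505 + 0.1004 = 1.2467
τ₀ = 8FD/(πd³) = 8·5080·68.0/(π·11.1³) = 2.76352e+06/4296.5 = 643.2 MPa
τ_max = K·τ₀ = 1.2467 × 643.2 = 801.87 MPa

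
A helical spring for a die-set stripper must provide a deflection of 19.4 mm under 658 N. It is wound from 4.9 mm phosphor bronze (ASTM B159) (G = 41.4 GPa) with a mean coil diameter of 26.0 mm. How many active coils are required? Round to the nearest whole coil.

Required rate k = F/δ = 658/19.4 = 33.918 N/mm
N_a = Gd⁴/(8D³k) = (41.4×10³ × 4.9⁴)/(8 × 26.0³ × 33.918)
    = 2.38663e+07 / 4.76908e+06 = 5.004 → 5 coils

5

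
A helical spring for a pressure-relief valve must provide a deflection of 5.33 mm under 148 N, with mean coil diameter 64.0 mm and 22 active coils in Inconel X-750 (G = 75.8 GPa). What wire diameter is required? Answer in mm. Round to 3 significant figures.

11.4 mm

Required rate k = F/δ = 148/5.33 = 27.767 N/mm
d = (8D³N_a·k / G)^(1/4) = (8·64.0³·22·27.767 / (75.8×10³))^0.25
  = (16901)^0.25 = 11.4020 mm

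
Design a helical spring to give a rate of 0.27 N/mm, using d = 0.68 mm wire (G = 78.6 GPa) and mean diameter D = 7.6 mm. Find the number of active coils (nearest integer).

N_a = Gd⁴/(8D³k) = (78.6×10³ × 0.68⁴)/(8 × 7.6³ × 0.27)
    = 16805.8 / 948.188 = 17.72 → 18 coils

18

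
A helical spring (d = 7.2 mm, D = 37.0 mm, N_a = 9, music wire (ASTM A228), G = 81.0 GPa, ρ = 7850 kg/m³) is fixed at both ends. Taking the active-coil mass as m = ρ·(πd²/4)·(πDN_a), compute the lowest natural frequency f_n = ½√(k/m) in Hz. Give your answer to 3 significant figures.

k = Gd⁴/(8D³N_a) = (81.0×10³)(7.2⁴)/(8·37.0³·9) = 59.687 N/mm = 59687 N/m
Wire length L = πDN_a = π·37.0·9 = 1046.2 mm
m = ρ·(πd²/4)·L = 7850 × 40.715×10⁻⁶ m² × 1.0462 m = 0.33436 kg
f_n = ½√(k/m) = 0.5·√(59687/0.33436) = 0.5·√(1.7851e+05) = 211.25 Hz

211 Hz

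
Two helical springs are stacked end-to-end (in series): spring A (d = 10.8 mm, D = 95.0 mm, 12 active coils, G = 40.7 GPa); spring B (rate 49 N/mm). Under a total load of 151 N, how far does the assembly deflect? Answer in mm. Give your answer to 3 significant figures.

k_A = Gd⁴/(8D³N_a) = (40.7×10³)(10.8⁴)/(8·95.0³·12) = 6.7274 N/mm
Series: 1/k_eq = 1/6.7274 + 1/49 = 0.16905; k_eq = 5.9153 N/mm
δ = F/k_eq = 151/5.9153 = 25.527 mm

25.5 mm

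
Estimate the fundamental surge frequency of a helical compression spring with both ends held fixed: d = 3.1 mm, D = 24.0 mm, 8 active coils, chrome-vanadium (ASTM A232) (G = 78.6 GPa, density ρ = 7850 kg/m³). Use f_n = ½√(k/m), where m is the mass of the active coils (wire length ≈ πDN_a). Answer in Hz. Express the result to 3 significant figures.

240 Hz

k = Gd⁴/(8D³N_a) = (78.6×10³)(3.1⁴)/(8·24.0³·8) = 8.2046 N/mm = 8204.6 N/m
Wire length L = πDN_a = π·24.0·8 = 603.19 mm
m = ρ·(πd²/4)·L = 7850 × 7.5477×10⁻⁶ m² × 0.60319 m = 0.035738 kg
f_n = ½√(k/m) = 0.5·√(8204.6/0.035738) = 0.5·√(2.2957e+05) = 239.57 Hz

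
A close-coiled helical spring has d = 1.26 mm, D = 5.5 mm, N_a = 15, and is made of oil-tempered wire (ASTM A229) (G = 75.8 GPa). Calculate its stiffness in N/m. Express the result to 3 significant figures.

k = Gd⁴/(8D³N_a) = (75.8×10³ × 1.26⁴) / (8 × 5.5³ × 15)
  = 191052 / 19965 = 9.5693 N/mm = 9569.3 N/m

9570 N/m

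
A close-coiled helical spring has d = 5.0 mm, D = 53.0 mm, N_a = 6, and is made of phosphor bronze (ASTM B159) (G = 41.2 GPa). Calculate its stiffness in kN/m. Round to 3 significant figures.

k = Gd⁴/(8D³N_a) = (41.2×10³ × 5.0⁴) / (8 × 53.0³ × 6)
  = 2.575e+07 / 7.1461e+06 = 3.6034 N/mm

3.60 kN/m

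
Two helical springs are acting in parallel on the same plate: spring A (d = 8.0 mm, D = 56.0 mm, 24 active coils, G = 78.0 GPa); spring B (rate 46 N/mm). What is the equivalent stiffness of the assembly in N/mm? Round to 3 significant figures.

k_A = Gd⁴/(8D³N_a) = (78.0×10³)(8.0⁴)/(8·56.0³·24) = 9.4752 N/mm
Parallel: k_eq = 9.4752 + 46 = 55.475 N/mm

55.5 N/mm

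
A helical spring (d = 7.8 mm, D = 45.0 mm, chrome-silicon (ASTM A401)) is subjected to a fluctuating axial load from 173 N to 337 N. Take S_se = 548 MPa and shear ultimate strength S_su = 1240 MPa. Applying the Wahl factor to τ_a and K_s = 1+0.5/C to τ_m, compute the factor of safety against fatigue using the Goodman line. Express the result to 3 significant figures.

10.0

C = D/d = 45.0/7.8 = 5.7692; K_W = (4C−1)/(4C−4)+0.615/C = 1.2639; K_s = 1+0.5/C = 1.0867
F_a = (F_max−F_min)/2 = 82 N; F_m = (F_max+F_min)/2 = 255 N
τ_a = K_W·8F_aD/(πd³) = 1.2639 × 19.801 = 25.025 MPa
τ_m = K_s·8F_mD/(πd³) = 1.0867 × 61.576 = 66.912 MPa
Goodman: 1/n_f = τ_a/S_se + τ_m/S_su = 25.025/548 + 66.912/1240 = 0.04567 + 0.05396 = 0.099628
n_f = 1/0.099628 = 10.04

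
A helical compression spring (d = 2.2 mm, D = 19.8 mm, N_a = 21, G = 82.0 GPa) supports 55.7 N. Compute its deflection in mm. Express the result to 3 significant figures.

37.8 mm

k = Gd⁴/(8D³N_a) = (82.0×10³)(2.2⁴)/(8·19.8³·21) = 1.473 N/mm
δ = F/k = 55.7 / 1.473 = 37.814 mm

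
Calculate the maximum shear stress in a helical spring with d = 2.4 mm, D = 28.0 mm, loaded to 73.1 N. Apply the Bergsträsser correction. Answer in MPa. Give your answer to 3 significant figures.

420 MPa

Spring index C = D/d = 28.0/2.4 = 11.6667
K_B = (4C+2)/(4C−3) = 48.667/43.667 = 1.1145
τ₀ = 8FD/(πd³) = 8·73.1·28.0/(π·2.4³) = 16374.4/43.429 = 377.04 MPa
τ_max = K·τ₀ = 1.1145 × 377.04 = 420.21 MPa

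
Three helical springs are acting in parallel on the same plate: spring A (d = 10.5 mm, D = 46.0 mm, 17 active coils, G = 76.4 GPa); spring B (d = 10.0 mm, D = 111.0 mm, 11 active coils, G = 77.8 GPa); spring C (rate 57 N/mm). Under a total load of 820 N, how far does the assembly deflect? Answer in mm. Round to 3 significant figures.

6.14 mm

k_A = Gd⁴/(8D³N_a) = (76.4×10³)(10.5⁴)/(8·46.0³·17) = 70.152 N/mm
k_B = Gd⁴/(8D³N_a) = (77.8×10³)(10.0⁴)/(8·111.0³·11) = 6.4644 N/mm
Parallel: k_eq = 70.152 + 6.4644 + 57 = 133.62 N/mm
δ = F/k_eq = 820/133.62 = 6.137 mm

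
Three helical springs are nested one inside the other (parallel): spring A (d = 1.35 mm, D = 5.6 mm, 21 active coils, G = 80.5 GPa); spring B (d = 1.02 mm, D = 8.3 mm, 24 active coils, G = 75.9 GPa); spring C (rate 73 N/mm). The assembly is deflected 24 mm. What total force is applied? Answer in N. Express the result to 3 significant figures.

1990 N

k_A = Gd⁴/(8D³N_a) = (80.5×10³)(1.35⁴)/(8·5.6³·21) = 9.0627 N/mm
k_B = Gd⁴/(8D³N_a) = (75.9×10³)(1.02⁴)/(8·8.3³·24) = 0.74835 N/mm
Parallel: k_eq = 9.0627 + 0.74835 + 73 = 82.811 N/mm
F = k_eq·δ = 82.811·24 = 1987.5 N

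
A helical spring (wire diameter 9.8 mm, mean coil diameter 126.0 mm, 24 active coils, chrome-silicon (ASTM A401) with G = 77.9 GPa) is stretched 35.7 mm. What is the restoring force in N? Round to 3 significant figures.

k = Gd⁴/(8D³N_a) = (77.9×10³)(9.8⁴)/(8·126.0³·24) = 1.8708 N/mm
F = k·δ = 1.8708 × 35.7 = 66.788 N

66.8 N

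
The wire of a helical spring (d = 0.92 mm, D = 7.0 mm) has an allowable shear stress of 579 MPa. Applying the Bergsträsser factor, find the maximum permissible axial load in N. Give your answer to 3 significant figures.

21.4 N

C = D/d = 7.0/0.92 = 7.6087
K_B = (4C+2)/(4C−3) = 32.435/27.435 = 1.1823
τ_max = K·8FD/(πd³) → F_max = τ_allow·πd³/(8DK)
F_max = 579·π·0.92³/(8·7.0·1.1823) = 1416.4/66.206 = 21.394 N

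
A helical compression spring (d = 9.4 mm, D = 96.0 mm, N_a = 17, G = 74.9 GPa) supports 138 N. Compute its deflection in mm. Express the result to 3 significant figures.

28.4 mm

k = Gd⁴/(8D³N_a) = (74.9×10³)(9.4⁴)/(8·96.0³·17) = 4.86 N/mm
δ = F/k = 138 / 4.86 = 28.395 mm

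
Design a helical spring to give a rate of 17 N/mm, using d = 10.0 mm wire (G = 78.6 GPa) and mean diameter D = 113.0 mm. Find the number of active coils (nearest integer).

N_a = Gd⁴/(8D³k) = (78.6×10³ × 10.0⁴)/(8 × 113.0³ × 17)
    = 7.86e+08 / 1.96234e+08 = 4.005 → 4 coils

4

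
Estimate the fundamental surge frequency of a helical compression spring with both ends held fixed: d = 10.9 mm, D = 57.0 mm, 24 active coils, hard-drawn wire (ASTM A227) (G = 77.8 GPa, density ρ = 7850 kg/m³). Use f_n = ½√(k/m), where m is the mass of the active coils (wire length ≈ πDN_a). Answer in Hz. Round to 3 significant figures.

k = Gd⁴/(8D³N_a) = (77.8×10³)(10.9⁴)/(8·57.0³·24) = 30.886 N/mm = 30886 N/m
Wire length L = πDN_a = π·57.0·24 = 4297.7 mm
m = ρ·(πd²/4)·L = 7850 × 93.313×10⁻⁶ m² × 4.2977 m = 3.1481 kg
f_n = ½√(k/m) = 0.5·√(30886/3.1481) = 0.5·√(9811) = 49.525 Hz

49.5 Hz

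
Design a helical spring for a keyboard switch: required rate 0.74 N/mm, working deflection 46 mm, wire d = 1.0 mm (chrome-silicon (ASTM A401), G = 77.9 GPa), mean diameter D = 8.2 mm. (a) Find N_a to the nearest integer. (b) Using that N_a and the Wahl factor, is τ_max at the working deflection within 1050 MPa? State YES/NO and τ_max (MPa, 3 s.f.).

(a) 24 coils; (b) YES, τ_max = 833 MPa

N_a = Gd⁴/(8D³k) = (77.9×10³)(1.0⁴)/(8·8.2³·0.74) = 23.87 → N_a = 24
Actual rate k = Gd⁴/(8D³·24) = 0.73586 N/mm
Working load F = kδ = 0.73586·46 = 33.85 N
C = 8.2/1.0 = 8.2000; K_W = (4C−1)/(4C−4)+0.615/C = 1.1792
τ_max = K_W·8FD/(πd³) = 1.1792·706.82 = 833.45 MPa
τ_max ≤ 1050 MPa → acceptable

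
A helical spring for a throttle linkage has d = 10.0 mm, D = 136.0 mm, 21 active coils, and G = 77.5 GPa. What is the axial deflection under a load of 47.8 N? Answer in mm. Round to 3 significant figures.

26.1 mm

k = Gd⁴/(8D³N_a) = (77.5×10³)(10.0⁴)/(8·136.0³·21) = 1.8339 N/mm
δ = F/k = 47.8 / 1.8339 = 26.065 mm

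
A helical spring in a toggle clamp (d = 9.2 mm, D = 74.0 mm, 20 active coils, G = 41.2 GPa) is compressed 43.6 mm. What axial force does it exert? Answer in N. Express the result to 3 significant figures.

k = Gd⁴/(8D³N_a) = (41.2×10³)(9.2⁴)/(8·74.0³·20) = 4.5523 N/mm
F = k·δ = 4.5523 × 43.6 = 198.48 N

198 N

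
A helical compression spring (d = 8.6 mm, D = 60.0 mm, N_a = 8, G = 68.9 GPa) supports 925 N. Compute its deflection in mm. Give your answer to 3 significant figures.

33.9 mm

k = Gd⁴/(8D³N_a) = (68.9×10³)(8.6⁴)/(8·60.0³·8) = 27.263 N/mm
δ = F/k = 925 / 27.263 = 33.928 mm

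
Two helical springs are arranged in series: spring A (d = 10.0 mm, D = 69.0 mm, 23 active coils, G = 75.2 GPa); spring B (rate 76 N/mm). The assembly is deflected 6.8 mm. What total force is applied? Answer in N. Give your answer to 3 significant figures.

72.7 N

k_A = Gd⁴/(8D³N_a) = (75.2×10³)(10.0⁴)/(8·69.0³·23) = 12.441 N/mm
Series: 1/k_eq = 1/12.441 + 1/76 = 0.093538; k_eq = 10.691 N/mm
F = k_eq·δ = 10.691·6.8 = 72.698 N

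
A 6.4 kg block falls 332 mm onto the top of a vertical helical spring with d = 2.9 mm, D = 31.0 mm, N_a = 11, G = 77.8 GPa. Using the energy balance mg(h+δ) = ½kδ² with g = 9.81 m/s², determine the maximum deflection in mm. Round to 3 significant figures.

174 mm

k = Gd⁴/(8D³N_a) = (77.8×10³)(2.9⁴)/(8·31.0³·11) = 2.099 N/mm
W = mg = 6.4 × 9.81 = 62.784 N
½kδ² − Wδ − Wh = 0 → δ = (W + √(W² + 2kWh))/k
δ = (62.784 + √(3941.8 + 87502.6))/2.099 = (62.784 + 302.4)/2.099 = 173.98 mm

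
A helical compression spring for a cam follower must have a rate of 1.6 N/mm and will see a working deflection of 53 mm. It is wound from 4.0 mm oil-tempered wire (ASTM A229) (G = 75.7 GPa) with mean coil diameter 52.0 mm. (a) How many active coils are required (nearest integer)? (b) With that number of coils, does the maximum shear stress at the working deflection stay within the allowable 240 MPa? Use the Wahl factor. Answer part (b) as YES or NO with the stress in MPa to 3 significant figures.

(a) 11 coils; (b) YES, τ_max = 191 MPa

N_a = Gd⁴/(8D³k) = (75.7×10³)(4.0⁴)/(8·52.0³·1.6) = 10.77 → N_a = 11
Actual rate k = Gd⁴/(8D³·11) = 1.5662 N/mm
Working load F = kδ = 1.5662·53 = 83.008 N
C = 52.0/4.0 = 13.0000; K_W = (4C−1)/(4C−4)+0.615/C = 1.1098
τ_max = K_W·8FD/(πd³) = 1.1098·171.74 = 190.6 MPa
τ_max ≤ 240 MPa → acceptable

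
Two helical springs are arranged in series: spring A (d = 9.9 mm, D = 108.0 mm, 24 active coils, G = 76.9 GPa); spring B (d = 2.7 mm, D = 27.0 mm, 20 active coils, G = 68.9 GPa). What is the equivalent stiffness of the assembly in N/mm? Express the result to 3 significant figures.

0.842 N/mm

k_A = Gd⁴/(8D³N_a) = (76.9×10³)(9.9⁴)/(8·108.0³·24) = 3.0542 N/mm
k_B = Gd⁴/(8D³N_a) = (68.9×10³)(2.7⁴)/(8·27.0³·20) = 1.1627 N/mm
Series: 1/k_eq = 1/3.0542 + 1/1.1627 = 1.1875; k_eq = 0.84211 N/mm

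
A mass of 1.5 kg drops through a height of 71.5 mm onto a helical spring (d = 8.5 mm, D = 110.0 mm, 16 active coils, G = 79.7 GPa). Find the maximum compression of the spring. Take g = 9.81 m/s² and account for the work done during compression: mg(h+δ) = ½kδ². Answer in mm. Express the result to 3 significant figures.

k = Gd⁴/(8D³N_a) = (79.7×10³)(8.5⁴)/(8·110.0³·16) = 2.442 N/mm
W = mg = 1.5 × 9.81 = 14.715 N
½kδ² − Wδ − Wh = 0 → δ = (W + √(W² + 2kWh))/k
δ = (14.715 + √(216.53 + 5138.57))/2.442 = (14.715 + 73.179)/2.442 = 35.992 mm

36.0 mm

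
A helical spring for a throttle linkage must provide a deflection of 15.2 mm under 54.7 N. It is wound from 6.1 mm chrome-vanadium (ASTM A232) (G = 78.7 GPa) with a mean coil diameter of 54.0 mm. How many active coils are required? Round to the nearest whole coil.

Required rate k = F/δ = 54.7/15.2 = 3.5987 N/mm
N_a = Gd⁴/(8D³k) = (78.7×10³ × 6.1⁴)/(8 × 54.0³ × 3.5987)
    = 1.08967e+08 / 4.53331e+06 = 24.04 → 24 coils

24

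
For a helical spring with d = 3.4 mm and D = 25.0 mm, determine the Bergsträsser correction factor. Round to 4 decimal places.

C = D/d = 25.0/3.4 = 7.3529
K_B = (4C+2)/(4C−3) = 31.412/26.412 = 1.1893

1.1893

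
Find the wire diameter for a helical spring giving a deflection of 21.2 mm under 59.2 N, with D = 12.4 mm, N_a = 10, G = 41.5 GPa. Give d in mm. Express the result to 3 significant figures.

Required rate k = F/δ = 59.2/21.2 = 2.7925 N/mm
d = (8D³N_a·k / G)^(1/4) = (8·12.4³·10·2.7925 / (41.5×10³))^0.25
  = (10.263)^0.25 = 1.7899 mm

1.79 mm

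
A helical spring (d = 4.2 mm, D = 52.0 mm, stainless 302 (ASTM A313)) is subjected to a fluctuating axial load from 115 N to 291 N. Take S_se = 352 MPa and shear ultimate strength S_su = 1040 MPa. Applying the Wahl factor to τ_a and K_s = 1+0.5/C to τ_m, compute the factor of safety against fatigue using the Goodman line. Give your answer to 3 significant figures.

1.16

C = D/d = 52.0/4.2 = 12.3810; K_W = (4C−1)/(4C−4)+0.615/C = 1.1156; K_s = 1+0.5/C = 1.0404
F_a = (F_max−F_min)/2 = 88 N; F_m = (F_max+F_min)/2 = 203 N
τ_a = K_W·8F_aD/(πd³) = 1.1156 × 157.28 = 175.46 MPa
τ_m = K_s·8F_mD/(πd³) = 1.0404 × 362.82 = 377.47 MPa
Goodman: 1/n_f = τ_a/S_se + τ_m/S_su = 175.46/352 + 377.47/1040 = 0.49846 + 0.36295 = 0.86142
n_f = 1/0.86142 = 1.161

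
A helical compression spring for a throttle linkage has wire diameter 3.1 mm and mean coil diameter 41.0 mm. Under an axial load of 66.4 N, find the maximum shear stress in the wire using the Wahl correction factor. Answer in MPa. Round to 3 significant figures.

Spring index C = D/d = 41.0/3.1 = 13.2258
K_W = (4C−1)/(4C−4) + 0.615/C = 51.903/48.903 + 0.0465 = 1.1078
τ₀ = 8FD/(πd³) = 8·66.4·41.0/(π·3.1³) = 21779.2/93.591 = 232.71 MPa
τ_max = K·τ₀ = 1.1078 × 232.71 = 257.8 MPa

258 MPa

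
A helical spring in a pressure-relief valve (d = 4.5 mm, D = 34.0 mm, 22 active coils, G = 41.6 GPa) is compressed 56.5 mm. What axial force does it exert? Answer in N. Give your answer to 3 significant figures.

139 N

k = Gd⁴/(8D³N_a) = (41.6×10³)(4.5⁴)/(8·34.0³·22) = 2.466 N/mm
F = k·δ = 2.466 × 56.5 = 139.33 N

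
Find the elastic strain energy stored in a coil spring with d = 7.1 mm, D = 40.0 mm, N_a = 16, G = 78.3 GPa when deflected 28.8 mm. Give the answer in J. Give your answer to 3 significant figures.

k = Gd⁴/(8D³N_a) = (78.3×10³)(7.1⁴)/(8·40.0³·16) = 24.289 N/mm
U = ½kδ² = 0.5 × 24.289 × 28.8² = 10073 N·mm = 10.073 J

10.1 J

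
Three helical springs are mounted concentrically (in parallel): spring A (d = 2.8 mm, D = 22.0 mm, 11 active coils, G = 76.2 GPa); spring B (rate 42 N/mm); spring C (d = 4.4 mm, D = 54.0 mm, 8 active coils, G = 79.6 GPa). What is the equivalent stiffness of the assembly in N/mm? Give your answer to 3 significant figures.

k_A = Gd⁴/(8D³N_a) = (76.2×10³)(2.8⁴)/(8·22.0³·11) = 4.9985 N/mm
k_C = Gd⁴/(8D³N_a) = (79.6×10³)(4.4⁴)/(8·54.0³·8) = 2.9605 N/mm
Parallel: k_eq = 4.9985 + 42 + 2.9605 = 49.959 N/mm

50.0 N/mm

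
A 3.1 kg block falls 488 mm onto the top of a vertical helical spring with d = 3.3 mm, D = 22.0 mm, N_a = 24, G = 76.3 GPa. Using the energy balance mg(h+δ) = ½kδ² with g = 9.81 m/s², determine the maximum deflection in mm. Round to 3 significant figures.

k = Gd⁴/(8D³N_a) = (76.3×10³)(3.3⁴)/(8·22.0³·24) = 4.426 N/mm
W = mg = 3.1 × 9.81 = 30.411 N
½kδ² − Wδ − Wh = 0 → δ = (W + √(W² + 2kWh))/k
δ = (30.411 + √(924.83 + 131369))/4.426 = (30.411 + 363.72)/4.426 = 89.049 mm

89.0 mm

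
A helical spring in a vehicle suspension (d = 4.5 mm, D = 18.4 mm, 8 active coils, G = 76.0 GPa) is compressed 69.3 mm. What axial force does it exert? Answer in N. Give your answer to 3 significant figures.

k = Gd⁴/(8D³N_a) = (76.0×10³)(4.5⁴)/(8·18.4³·8) = 78.168 N/mm
F = k·δ = 78.168 × 69.3 = 5417.1 N

5420 N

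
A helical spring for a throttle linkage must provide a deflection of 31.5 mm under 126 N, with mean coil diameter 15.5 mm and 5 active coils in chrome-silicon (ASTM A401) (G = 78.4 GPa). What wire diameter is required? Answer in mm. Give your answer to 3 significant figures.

Required rate k = F/δ = 126/31.5 = 4 N/mm
d = (8D³N_a·k / G)^(1/4) = (8·15.5³·5·4 / (78.4×10³))^0.25
  = (7.5997)^0.25 = 1.6604 mm

1.66 mm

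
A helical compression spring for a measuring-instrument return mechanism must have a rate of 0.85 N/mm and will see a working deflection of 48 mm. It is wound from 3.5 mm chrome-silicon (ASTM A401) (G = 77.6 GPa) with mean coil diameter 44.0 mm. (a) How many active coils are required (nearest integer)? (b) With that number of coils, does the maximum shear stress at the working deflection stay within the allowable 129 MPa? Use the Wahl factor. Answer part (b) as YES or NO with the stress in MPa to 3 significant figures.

N_a = Gd⁴/(8D³k) = (77.6×10³)(3.5⁴)/(8·44.0³·0.85) = 20.1 → N_a = 20
Actual rate k = Gd⁴/(8D³·20) = 0.85439 N/mm
Working load F = kδ = 0.85439·48 = 41.011 N
C = 44.0/3.5 = 12.5714; K_W = (4C−1)/(4C−4)+0.615/C = 1.1137
τ_max = K_W·8FD/(πd³) = 1.1137·107.17 = 119.36 MPa
τ_max ≤ 129 MPa → acceptable

(a) 20 coils; (b) YES, τ_max = 119 MPa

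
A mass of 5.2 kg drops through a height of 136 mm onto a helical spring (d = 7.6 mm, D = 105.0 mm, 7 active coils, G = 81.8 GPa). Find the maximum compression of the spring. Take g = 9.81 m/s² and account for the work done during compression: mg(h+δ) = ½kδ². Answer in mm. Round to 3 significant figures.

k = Gd⁴/(8D³N_a) = (81.8×10³)(7.6⁴)/(8·105.0³·7) = 4.2097 N/mm
W = mg = 5.2 × 9.81 = 51.012 N
½kδ² − Wδ − Wh = 0 → δ = (W + √(W² + 2kWh))/k
δ = (51.012 + √(2602.2 + 58410.8))/4.2097 = (51.012 + 247.01)/4.2097 = 70.794 mm

70.8 mm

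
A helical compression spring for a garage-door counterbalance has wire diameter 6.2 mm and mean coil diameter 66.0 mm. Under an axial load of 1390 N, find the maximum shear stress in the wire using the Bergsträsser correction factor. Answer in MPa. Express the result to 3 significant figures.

Spring index C = D/d = 66.0/6.2 = 10.6452
K_B = (4C+2)/(4C−3) = 44.581/39.581 = 1.1263
τ₀ = 8FD/(πd³) = 8·1390·66.0/(π·6.2³) = 733920/748.73 = 980.22 MPa
τ_max = K·τ₀ = 1.1263 × 980.22 = 1104 MPa

1100 MPa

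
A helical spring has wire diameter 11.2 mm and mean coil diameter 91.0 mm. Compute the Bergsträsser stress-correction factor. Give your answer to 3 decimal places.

1.169

C = D/d = 91.0/11.2 = 8.1250
K_B = (4C+2)/(4C−3) = 34.500/29.500 = 1.1695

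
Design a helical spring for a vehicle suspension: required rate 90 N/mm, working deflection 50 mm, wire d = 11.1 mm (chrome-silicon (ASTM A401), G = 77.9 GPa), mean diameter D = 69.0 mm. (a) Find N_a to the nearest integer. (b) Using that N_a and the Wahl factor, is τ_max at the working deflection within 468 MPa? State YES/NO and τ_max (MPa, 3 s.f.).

N_a = Gd⁴/(8D³k) = (77.9×10³)(11.1⁴)/(8·69.0³·90) = 5 → N_a = 5
Actual rate k = Gd⁴/(8D³·5) = 89.996 N/mm
Working load F = kδ = 89.996·50 = 4499.8 N
C = 69.0/11.1 = 6.2162; K_W = (4C−1)/(4C−4)+0.615/C = 1.2427
τ_max = K_W·8FD/(πd³) = 1.2427·578.11 = 718.43 MPa
τ_max > 468 MPa → exceeds allowable

(a) 5 coils; (b) NO, τ_max = 718 MPa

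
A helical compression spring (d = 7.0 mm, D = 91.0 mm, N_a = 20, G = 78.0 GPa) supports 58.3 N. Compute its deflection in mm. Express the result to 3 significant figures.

k = Gd⁴/(8D³N_a) = (78.0×10³)(7.0⁴)/(8·91.0³·20) = 1.5533 N/mm
δ = F/k = 58.3 / 1.5533 = 37.534 mm

37.5 mm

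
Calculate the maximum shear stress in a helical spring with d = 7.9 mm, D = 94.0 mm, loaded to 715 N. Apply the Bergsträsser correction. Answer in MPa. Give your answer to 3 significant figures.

Spring index C = D/d = 94.0/7.9 = 11.8987
K_B = (4C+2)/(4C−3) = 49.595/44.595 = 1.1121
τ₀ = 8FD/(πd³) = 8·715·94.0/(π·7.9³) = 537680/1548.9 = 347.13 MPa
τ_max = K·τ₀ = 1.1121 × 347.13 = 386.05 MPa

386 MPa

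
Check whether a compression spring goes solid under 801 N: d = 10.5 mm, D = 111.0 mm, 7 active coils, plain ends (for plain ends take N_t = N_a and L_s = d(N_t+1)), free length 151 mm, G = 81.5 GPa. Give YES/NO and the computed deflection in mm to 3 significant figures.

k = Gd⁴/(8D³N_a) = (81.5×10³)(10.5⁴)/(8·111.0³·7) = 12.935 N/mm
N_t = 7; L_s = 10.5·8 = 84 mm; δ_solid = L₀ − L_s = 151 − 84 = 67 mm
δ = F/k = 801/12.935 = 61.926 mm
δ < δ_solid → spring does not go solid

NO, δ = 61.9 mm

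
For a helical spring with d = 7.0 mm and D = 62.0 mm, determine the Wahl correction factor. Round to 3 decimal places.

C = D/d = 62.0/7.0 = 8.8571
K_W = (4C−1)/(4C−4) + 0.615/C = 34.429/31.429 + 0.0694 = 1.1649

1.165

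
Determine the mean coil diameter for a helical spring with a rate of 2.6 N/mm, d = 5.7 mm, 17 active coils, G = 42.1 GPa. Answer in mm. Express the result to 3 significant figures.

D = (Gd⁴/(8N_a·k))^(1/3) = (42.1×10³·5.7⁴/(8·17·2.6))^(1/3)
  = (125681)^(1/3) = 50.0906 mm

50.1 mm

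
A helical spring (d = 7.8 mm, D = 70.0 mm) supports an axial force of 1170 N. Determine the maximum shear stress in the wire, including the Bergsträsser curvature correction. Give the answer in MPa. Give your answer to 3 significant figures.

Spring index C = D/d = 70.0/7.8 = 8.9744
K_B = (4C+2)/(4C−3) = 37.897/32.897 = 1.1520
τ₀ = 8FD/(πd³) = 8·1170·70.0/(π·7.8³) = 655200/1490.8 = 439.48 MPa
τ_max = K·τ₀ = 1.1520 × 439.48 = 506.28 MPa

506 MPa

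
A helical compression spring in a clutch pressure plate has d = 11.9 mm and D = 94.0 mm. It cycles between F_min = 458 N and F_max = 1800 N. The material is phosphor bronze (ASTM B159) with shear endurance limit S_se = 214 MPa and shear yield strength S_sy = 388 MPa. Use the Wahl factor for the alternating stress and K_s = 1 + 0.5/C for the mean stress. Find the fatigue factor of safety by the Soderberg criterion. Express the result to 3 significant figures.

C = D/d = 94.0/11.9 = 7.8992; K_W = (4C−1)/(4C−4)+0.615/C = 1.1866; K_s = 1+0.5/C = 1.0633
F_a = (F_max−F_min)/2 = 671 N; F_m = (F_max+F_min)/2 = 1129 N
τ_a = K_W·8F_aD/(πd³) = 1.1866 × 95.312 = 113.09 MPa
τ_m = K_s·8F_mD/(πd³) = 1.0633 × 160.37 = 170.52 MPa
Soderberg: 1/n_f = τ_a/S_se + τ_m/S_sy = 113.09/214 + 170.52/388 = 0.52848 + 0.43949 = 0.96796
n_f = 1/0.96796 = 1.033

1.03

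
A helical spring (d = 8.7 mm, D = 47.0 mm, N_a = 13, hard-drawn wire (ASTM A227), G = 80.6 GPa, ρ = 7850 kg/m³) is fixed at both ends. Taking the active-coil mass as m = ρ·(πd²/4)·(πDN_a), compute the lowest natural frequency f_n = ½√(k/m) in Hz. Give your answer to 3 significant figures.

k = Gd⁴/(8D³N_a) = (80.6×10³)(8.7⁴)/(8·47.0³·13) = 42.765 N/mm = 42765 N/m
Wire length L = πDN_a = π·47.0·13 = 1919.5 mm
m = ρ·(πd²/4)·L = 7850 × 59.447×10⁻⁶ m² × 1.9195 m = 0.89575 kg
f_n = ½√(k/m) = 0.5·√(42765/0.89575) = 0.5·√(47741) = 109.25 Hz

109 Hz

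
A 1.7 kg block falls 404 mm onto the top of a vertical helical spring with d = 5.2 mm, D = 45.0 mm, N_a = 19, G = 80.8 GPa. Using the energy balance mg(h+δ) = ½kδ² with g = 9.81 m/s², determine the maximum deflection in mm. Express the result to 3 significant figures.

60.3 mm

k = Gd⁴/(8D³N_a) = (80.8×10³)(5.2⁴)/(8·45.0³·19) = 4.2652 N/mm
W = mg = 1.7 × 9.81 = 16.677 N
½kδ² − Wδ − Wh = 0 → δ = (W + √(W² + 2kWh))/k
δ = (16.677 + √(278.12 + 57474.2))/4.2652 = (16.677 + 240.32)/4.2652 = 60.253 mm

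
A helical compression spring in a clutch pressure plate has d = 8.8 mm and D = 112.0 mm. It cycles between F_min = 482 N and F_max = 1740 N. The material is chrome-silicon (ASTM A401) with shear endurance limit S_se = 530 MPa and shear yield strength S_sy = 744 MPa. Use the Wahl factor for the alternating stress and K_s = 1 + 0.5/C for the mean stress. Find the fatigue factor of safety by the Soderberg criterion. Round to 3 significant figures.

C = D/d = 112.0/8.8 = 12.7273; K_W = (4C−1)/(4C−4)+0.615/C = 1.1123; K_s = 1+0.5/C = 1.0393
F_a = (F_max−F_min)/2 = 629 N; F_m = (F_max+F_min)/2 = 1111 N
τ_a = K_W·8F_aD/(πd³) = 1.1123 × 263.25 = 292.8 MPa
τ_m = K_s·8F_mD/(πd³) = 1.0393 × 464.97 = 483.24 MPa
Soderberg: 1/n_f = τ_a/S_se + τ_m/S_sy = 292.8/530 + 483.24/744 = 0.55246 + 0.64951 = 1.202
n_f = 1/1.202 = 0.832

0.832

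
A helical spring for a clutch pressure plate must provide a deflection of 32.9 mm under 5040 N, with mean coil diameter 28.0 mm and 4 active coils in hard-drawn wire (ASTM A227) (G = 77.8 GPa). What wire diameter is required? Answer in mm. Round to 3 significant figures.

6.10 mm

Required rate k = F/δ = 5040/32.9 = 153.19 N/mm
d = (8D³N_a·k / G)^(1/4) = (8·28.0³·4·153.19 / (77.8×10³))^0.25
  = (1383.2)^0.25 = 6.0985 mm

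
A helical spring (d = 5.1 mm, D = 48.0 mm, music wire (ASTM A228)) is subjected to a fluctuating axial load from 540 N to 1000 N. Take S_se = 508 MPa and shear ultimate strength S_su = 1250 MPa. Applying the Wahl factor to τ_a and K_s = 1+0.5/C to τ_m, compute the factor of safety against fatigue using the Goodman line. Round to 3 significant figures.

C = D/d = 48.0/5.1 = 9.4118; K_W = (4C−1)/(4C−4)+0.615/C = 1.1545; K_s = 1+0.5/C = 1.0531
F_a = (F_max−F_min)/2 = 230 N; F_m = (F_max+F_min)/2 = 770 N
τ_a = K_W·8F_aD/(πd³) = 1.1545 × 211.93 = 244.68 MPa
τ_m = K_s·8F_mD/(πd³) = 1.0531 × 709.51 = 747.21 MPa
Goodman: 1/n_f = τ_a/S_se + τ_m/S_su = 244.68/508 + 747.21/1250 = 0.48165 + 0.59777 = 1.0794
n_f = 1/1.0794 = 0.9264

0.926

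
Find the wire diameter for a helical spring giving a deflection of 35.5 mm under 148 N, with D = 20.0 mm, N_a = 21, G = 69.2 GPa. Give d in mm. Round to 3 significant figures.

Required rate k = F/δ = 148/35.5 = 4.169 N/mm
d = (8D³N_a·k / G)^(1/4) = (8·20.0³·21·4.169 / (69.2×10³))^0.25
  = (80.97)^0.25 = 2.9997 mm

3.00 mm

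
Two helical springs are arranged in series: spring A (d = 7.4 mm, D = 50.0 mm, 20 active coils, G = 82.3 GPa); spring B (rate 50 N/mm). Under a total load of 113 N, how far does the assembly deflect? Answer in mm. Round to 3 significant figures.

k_A = Gd⁴/(8D³N_a) = (82.3×10³)(7.4⁴)/(8·50.0³·20) = 12.339 N/mm
Series: 1/k_eq = 1/12.339 + 1/50 = 0.10104; k_eq = 9.897 N/mm
δ = F/k_eq = 113/9.897 = 11.418 mm

11.4 mm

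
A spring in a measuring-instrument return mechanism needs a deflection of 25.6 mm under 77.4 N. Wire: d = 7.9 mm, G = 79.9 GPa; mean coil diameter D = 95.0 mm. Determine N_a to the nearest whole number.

Required rate k = F/δ = 77.4/25.6 = 3.0234 N/mm
N_a = Gd⁴/(8D³k) = (79.9×10³ × 7.9⁴)/(8 × 95.0³ × 3.0234)
    = 3.11211e+08 / 2.07378e+07 = 15.01 → 15 coils

15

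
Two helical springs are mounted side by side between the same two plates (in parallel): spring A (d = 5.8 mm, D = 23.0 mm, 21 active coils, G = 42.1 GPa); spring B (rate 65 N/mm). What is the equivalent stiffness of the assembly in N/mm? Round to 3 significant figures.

k_A = Gd⁴/(8D³N_a) = (42.1×10³)(5.8⁴)/(8·23.0³·21) = 23.308 N/mm
Parallel: k_eq = 23.308 + 65 = 88.308 N/mm

88.3 N/mm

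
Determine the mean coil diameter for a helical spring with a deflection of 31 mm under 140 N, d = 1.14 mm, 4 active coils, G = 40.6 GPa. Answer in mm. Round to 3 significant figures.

Required rate k = F/δ = 140/31 = 4.5161 N/mm
D = (Gd⁴/(8N_a·k))^(1/3) = (40.6×10³·1.14⁴/(8·4·4.5161))^(1/3)
  = (474.492)^(1/3) = 7.7997 mm

7.80 mm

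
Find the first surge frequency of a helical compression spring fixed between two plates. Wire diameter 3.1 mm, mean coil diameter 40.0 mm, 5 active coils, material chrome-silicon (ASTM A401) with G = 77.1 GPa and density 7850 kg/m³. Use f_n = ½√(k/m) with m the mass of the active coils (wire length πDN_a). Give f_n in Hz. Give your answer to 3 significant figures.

137 Hz

k = Gd⁴/(8D³N_a) = (77.1×10³)(3.1⁴)/(8·40.0³·5) = 2.7814 N/mm = 2781.4 N/m
Wire length L = πDN_a = π·40.0·5 = 628.32 mm
m = ρ·(πd²/4)·L = 7850 × 7.5477×10⁻⁶ m² × 0.62832 m = 0.037227 kg
f_n = ½√(k/m) = 0.5·√(2781.4/0.037227) = 0.5·√(74713) = 136.67 Hz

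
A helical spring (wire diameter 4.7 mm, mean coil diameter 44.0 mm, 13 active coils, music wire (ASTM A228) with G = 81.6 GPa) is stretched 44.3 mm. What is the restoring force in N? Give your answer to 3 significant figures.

199 N

k = Gd⁴/(8D³N_a) = (81.6×10³)(4.7⁴)/(8·44.0³·13) = 4.4946 N/mm
F = k·δ = 4.4946 × 44.3 = 199.11 N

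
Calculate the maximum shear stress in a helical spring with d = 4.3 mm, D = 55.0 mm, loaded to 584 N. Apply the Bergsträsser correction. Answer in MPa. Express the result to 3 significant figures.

1140 MPa

Spring index C = D/d = 55.0/4.3 = 12.7907
K_B = (4C+2)/(4C−3) = 53.163/48.163 = 1.1038
τ₀ = 8FD/(πd³) = 8·584·55.0/(π·4.3³) = 256960/249.78 = 1028.8 MPa
τ_max = K·τ₀ = 1.1038 × 1028.8 = 1135.6 MPa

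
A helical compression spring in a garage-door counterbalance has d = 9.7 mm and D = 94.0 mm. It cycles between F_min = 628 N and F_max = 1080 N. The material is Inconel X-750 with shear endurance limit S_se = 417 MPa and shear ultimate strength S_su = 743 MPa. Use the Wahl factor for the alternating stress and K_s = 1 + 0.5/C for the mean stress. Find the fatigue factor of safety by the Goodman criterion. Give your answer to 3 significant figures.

2.08

C = D/d = 94.0/9.7 = 9.6907; K_W = (4C−1)/(4C−4)+0.615/C = 1.1498; K_s = 1+0.5/C = 1.0516
F_a = (F_max−F_min)/2 = 226 N; F_m = (F_max+F_min)/2 = 854 N
τ_a = K_W·8F_aD/(πd³) = 1.1498 × 59.274 = 68.15 MPa
τ_m = K_s·8F_mD/(πd³) = 1.0516 × 223.98 = 235.54 MPa
Goodman: 1/n_f = τ_a/S_se + τ_m/S_su = 68.15/417 + 235.54/743 = 0.16343 + 0.31701 = 0.48044
n_f = 1/0.48044 = 2.081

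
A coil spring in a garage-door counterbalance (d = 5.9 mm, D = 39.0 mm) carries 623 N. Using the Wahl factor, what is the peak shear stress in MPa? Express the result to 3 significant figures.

370 MPa

Spring index C = D/d = 39.0/5.9 = 6.6102
K_W = (4C−1)/(4C−4) + 0.615/C = 25.441/22.441 + 0.0930 = 1.2267
τ₀ = 8FD/(πd³) = 8·623·39.0/(π·5.9³) = 194376/645.22 = 301.26 MPa
τ_max = K·τ₀ = 1.2267 × 301.26 = 369.56 MPa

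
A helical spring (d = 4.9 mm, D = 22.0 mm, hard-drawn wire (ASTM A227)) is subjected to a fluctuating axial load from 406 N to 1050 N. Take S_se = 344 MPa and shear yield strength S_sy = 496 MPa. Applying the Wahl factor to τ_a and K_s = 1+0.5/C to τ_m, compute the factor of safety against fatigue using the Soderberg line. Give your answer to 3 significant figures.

0.725

C = D/d = 22.0/4.9 = 4.4898; K_W = (4C−1)/(4C−4)+0.615/C = 1.3519; K_s = 1+0.5/C = 1.1114
F_a = (F_max−F_min)/2 = 322 N; F_m = (F_max+F_min)/2 = 728 N
τ_a = K_W·8F_aD/(πd³) = 1.3519 × 153.33 = 207.29 MPa
τ_m = K_s·8F_mD/(πd³) = 1.1114 × 346.66 = 385.27 MPa
Soderberg: 1/n_f = τ_a/S_se + τ_m/S_sy = 207.29/344 + 385.27/496 = 0.60258 + 0.77675 = 1.3793
n_f = 1/1.3793 = 0.725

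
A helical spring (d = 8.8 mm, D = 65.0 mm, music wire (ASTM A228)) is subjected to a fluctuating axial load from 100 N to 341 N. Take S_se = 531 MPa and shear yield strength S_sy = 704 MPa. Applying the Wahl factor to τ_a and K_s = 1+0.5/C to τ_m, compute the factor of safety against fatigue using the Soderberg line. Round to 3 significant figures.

6.78

C = D/d = 65.0/8.8 = 7.3864; K_W = (4C−1)/(4C−4)+0.615/C = 1.2007; K_s = 1+0.5/C = 1.0677
F_a = (F_max−F_min)/2 = 120.5 N; F_m = (F_max+F_min)/2 = 220.5 N
τ_a = K_W·8F_aD/(πd³) = 1.2007 × 29.268 = 35.142 MPa
τ_m = K_s·8F_mD/(πd³) = 1.0677 × 53.557 = 57.182 MPa
Soderberg: 1/n_f = τ_a/S_se + τ_m/S_sy = 35.142/531 + 57.182/704 = 0.06618 + 0.08122 = 0.14741
n_f = 1/0.14741 = 6.784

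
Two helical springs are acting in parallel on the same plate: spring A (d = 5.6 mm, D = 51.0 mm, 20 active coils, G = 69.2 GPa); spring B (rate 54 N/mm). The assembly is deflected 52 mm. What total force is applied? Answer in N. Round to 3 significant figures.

2970 N

k_A = Gd⁴/(8D³N_a) = (69.2×10³)(5.6⁴)/(8·51.0³·20) = 3.2065 N/mm
Parallel: k_eq = 3.2065 + 54 = 57.206 N/mm
F = k_eq·δ = 57.206·52 = 2974.7 N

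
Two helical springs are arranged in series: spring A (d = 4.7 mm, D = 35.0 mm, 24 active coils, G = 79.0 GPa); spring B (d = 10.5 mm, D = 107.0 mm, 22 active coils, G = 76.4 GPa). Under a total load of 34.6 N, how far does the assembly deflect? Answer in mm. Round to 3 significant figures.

15.4 mm

k_A = Gd⁴/(8D³N_a) = (79.0×10³)(4.7⁴)/(8·35.0³·24) = 4.6829 N/mm
k_B = Gd⁴/(8D³N_a) = (76.4×10³)(10.5⁴)/(8·107.0³·22) = 4.3071 N/mm
Series: 1/k_eq = 1/4.6829 + 1/4.3071 = 0.44572; k_eq = 2.2436 N/mm
δ = F/k_eq = 34.6/2.2436 = 15.422 mm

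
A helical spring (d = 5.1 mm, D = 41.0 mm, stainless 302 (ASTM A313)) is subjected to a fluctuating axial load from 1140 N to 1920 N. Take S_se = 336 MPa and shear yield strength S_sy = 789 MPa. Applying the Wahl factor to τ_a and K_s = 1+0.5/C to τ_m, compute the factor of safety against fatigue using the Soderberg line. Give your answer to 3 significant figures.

C = D/d = 41.0/5.1 = 8.0392; K_W = (4C−1)/(4C−4)+0.615/C = 1.1830; K_s = 1+0.5/C = 1.0622
F_a = (F_max−F_min)/2 = 390 N; F_m = (F_max+F_min)/2 = 1530 N
τ_a = K_W·8F_aD/(πd³) = 1.1830 × 306.96 = 363.14 MPa
τ_m = K_s·8F_mD/(πd³) = 1.0622 × 1204.2 = 1279.1 MPa
Soderberg: 1/n_f = τ_a/S_se + τ_m/S_sy = 363.14/336 + 1279.1/789 = 1.08079 + 1.62118 = 2.702
n_f = 1/2.702 = 0.3701

0.370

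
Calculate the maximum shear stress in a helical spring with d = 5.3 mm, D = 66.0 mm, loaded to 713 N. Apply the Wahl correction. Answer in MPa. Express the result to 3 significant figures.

Spring index C = D/d = 66.0/5.3 = 12.4528
K_W = (4C−1)/(4C−4) + 0.615/C = 48.811/45.811 + 0.0494 = 1.1149
τ₀ = 8FD/(πd³) = 8·713·66.0/(π·5.3³) = 376464/467.71 = 804.91 MPa
τ_max = K·τ₀ = 1.1149 × 804.91 = 897.37 MPa

897 MPa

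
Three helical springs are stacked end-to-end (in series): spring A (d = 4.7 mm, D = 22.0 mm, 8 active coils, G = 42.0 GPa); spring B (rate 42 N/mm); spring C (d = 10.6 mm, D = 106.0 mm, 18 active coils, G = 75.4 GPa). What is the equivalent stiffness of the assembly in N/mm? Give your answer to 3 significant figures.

k_A = Gd⁴/(8D³N_a) = (42.0×10³)(4.7⁴)/(8·22.0³·8) = 30.074 N/mm
k_C = Gd⁴/(8D³N_a) = (75.4×10³)(10.6⁴)/(8·106.0³·18) = 5.5503 N/mm
Series: 1/k_eq = 1/30.074 + 1/42 + 1/5.5503 = 0.23723; k_eq = 4.2153 N/mm

4.22 N/mm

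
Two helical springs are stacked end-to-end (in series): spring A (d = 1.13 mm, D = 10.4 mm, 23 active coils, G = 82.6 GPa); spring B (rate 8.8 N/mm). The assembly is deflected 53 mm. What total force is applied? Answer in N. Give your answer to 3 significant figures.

32.1 N

k_A = Gd⁴/(8D³N_a) = (82.6×10³)(1.13⁴)/(8·10.4³·23) = 0.65069 N/mm
Series: 1/k_eq = 1/0.65069 + 1/8.8 = 1.6505; k_eq = 0.60589 N/mm
F = k_eq·δ = 0.60589·53 = 32.112 N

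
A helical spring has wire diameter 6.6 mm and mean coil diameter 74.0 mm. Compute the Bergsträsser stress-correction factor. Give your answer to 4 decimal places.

1.1195

C = D/d = 74.0/6.6 = 11.2121
K_B = (4C+2)/(4C−3) = 46.848/41.848 = 1.1195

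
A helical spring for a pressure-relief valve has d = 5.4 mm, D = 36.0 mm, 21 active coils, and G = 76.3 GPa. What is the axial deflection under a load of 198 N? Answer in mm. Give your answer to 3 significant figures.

k = Gd⁴/(8D³N_a) = (76.3×10³)(5.4⁴)/(8·36.0³·21) = 8.2772 N/mm
δ = F/k = 198 / 8.2772 = 23.921 mm

23.9 mm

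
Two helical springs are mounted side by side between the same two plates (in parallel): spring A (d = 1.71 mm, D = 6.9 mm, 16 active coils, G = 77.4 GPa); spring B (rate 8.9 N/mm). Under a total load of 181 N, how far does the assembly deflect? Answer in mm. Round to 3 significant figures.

7.35 mm

k_A = Gd⁴/(8D³N_a) = (77.4×10³)(1.71⁴)/(8·6.9³·16) = 15.739 N/mm
Parallel: k_eq = 15.739 + 8.9 = 24.639 N/mm
δ = F/k_eq = 181/24.639 = 7.3462 mm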